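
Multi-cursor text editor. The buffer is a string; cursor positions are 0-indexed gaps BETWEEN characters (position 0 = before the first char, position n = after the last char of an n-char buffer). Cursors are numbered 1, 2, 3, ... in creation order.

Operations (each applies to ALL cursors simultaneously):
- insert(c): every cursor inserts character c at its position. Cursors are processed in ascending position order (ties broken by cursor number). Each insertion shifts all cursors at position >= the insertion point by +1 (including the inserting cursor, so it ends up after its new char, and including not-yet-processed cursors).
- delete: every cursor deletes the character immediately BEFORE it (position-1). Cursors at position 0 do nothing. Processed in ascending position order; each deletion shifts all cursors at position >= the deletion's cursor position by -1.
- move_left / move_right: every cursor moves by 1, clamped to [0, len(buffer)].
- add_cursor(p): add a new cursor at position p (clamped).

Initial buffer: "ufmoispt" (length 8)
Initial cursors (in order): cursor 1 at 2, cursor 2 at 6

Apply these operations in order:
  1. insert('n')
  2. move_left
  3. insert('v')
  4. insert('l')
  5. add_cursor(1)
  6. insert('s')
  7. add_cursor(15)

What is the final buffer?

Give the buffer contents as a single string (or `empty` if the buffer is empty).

Answer: usfvlsnmoisvlsnpt

Derivation:
After op 1 (insert('n')): buffer="ufnmoisnpt" (len 10), cursors c1@3 c2@8, authorship ..1....2..
After op 2 (move_left): buffer="ufnmoisnpt" (len 10), cursors c1@2 c2@7, authorship ..1....2..
After op 3 (insert('v')): buffer="ufvnmoisvnpt" (len 12), cursors c1@3 c2@9, authorship ..11....22..
After op 4 (insert('l')): buffer="ufvlnmoisvlnpt" (len 14), cursors c1@4 c2@11, authorship ..111....222..
After op 5 (add_cursor(1)): buffer="ufvlnmoisvlnpt" (len 14), cursors c3@1 c1@4 c2@11, authorship ..111....222..
After op 6 (insert('s')): buffer="usfvlsnmoisvlsnpt" (len 17), cursors c3@2 c1@6 c2@14, authorship .3.1111....2222..
After op 7 (add_cursor(15)): buffer="usfvlsnmoisvlsnpt" (len 17), cursors c3@2 c1@6 c2@14 c4@15, authorship .3.1111....2222..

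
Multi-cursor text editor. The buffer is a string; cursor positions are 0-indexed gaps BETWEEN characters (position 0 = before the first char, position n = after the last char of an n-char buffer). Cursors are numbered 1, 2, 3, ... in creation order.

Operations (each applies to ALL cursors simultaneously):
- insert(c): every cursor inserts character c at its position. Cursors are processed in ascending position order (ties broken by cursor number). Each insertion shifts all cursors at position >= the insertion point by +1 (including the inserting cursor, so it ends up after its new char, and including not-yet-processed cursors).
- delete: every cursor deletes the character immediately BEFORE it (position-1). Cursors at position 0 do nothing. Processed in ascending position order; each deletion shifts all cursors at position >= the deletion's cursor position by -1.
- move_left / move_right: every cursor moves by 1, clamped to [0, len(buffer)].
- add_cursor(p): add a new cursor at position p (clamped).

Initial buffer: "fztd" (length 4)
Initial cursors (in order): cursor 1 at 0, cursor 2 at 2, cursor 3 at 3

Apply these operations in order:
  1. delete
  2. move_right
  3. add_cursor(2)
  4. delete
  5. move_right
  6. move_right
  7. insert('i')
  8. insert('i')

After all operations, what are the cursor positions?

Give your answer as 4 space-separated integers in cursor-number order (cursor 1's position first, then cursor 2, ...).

After op 1 (delete): buffer="fd" (len 2), cursors c1@0 c2@1 c3@1, authorship ..
After op 2 (move_right): buffer="fd" (len 2), cursors c1@1 c2@2 c3@2, authorship ..
After op 3 (add_cursor(2)): buffer="fd" (len 2), cursors c1@1 c2@2 c3@2 c4@2, authorship ..
After op 4 (delete): buffer="" (len 0), cursors c1@0 c2@0 c3@0 c4@0, authorship 
After op 5 (move_right): buffer="" (len 0), cursors c1@0 c2@0 c3@0 c4@0, authorship 
After op 6 (move_right): buffer="" (len 0), cursors c1@0 c2@0 c3@0 c4@0, authorship 
After op 7 (insert('i')): buffer="iiii" (len 4), cursors c1@4 c2@4 c3@4 c4@4, authorship 1234
After op 8 (insert('i')): buffer="iiiiiiii" (len 8), cursors c1@8 c2@8 c3@8 c4@8, authorship 12341234

Answer: 8 8 8 8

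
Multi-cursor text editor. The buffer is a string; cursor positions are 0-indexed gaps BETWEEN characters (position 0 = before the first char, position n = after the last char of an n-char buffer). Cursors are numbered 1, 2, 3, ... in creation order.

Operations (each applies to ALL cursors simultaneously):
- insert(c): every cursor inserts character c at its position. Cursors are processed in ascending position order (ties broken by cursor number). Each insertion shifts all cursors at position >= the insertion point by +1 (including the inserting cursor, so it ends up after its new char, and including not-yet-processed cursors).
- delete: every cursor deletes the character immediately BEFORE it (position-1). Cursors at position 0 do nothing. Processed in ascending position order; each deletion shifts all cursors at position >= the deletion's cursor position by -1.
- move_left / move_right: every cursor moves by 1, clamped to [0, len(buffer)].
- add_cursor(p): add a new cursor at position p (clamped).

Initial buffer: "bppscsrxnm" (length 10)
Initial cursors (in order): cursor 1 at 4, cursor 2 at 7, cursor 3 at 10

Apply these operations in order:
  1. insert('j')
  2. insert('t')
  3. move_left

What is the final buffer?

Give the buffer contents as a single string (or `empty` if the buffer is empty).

Answer: bppsjtcsrjtxnmjt

Derivation:
After op 1 (insert('j')): buffer="bppsjcsrjxnmj" (len 13), cursors c1@5 c2@9 c3@13, authorship ....1...2...3
After op 2 (insert('t')): buffer="bppsjtcsrjtxnmjt" (len 16), cursors c1@6 c2@11 c3@16, authorship ....11...22...33
After op 3 (move_left): buffer="bppsjtcsrjtxnmjt" (len 16), cursors c1@5 c2@10 c3@15, authorship ....11...22...33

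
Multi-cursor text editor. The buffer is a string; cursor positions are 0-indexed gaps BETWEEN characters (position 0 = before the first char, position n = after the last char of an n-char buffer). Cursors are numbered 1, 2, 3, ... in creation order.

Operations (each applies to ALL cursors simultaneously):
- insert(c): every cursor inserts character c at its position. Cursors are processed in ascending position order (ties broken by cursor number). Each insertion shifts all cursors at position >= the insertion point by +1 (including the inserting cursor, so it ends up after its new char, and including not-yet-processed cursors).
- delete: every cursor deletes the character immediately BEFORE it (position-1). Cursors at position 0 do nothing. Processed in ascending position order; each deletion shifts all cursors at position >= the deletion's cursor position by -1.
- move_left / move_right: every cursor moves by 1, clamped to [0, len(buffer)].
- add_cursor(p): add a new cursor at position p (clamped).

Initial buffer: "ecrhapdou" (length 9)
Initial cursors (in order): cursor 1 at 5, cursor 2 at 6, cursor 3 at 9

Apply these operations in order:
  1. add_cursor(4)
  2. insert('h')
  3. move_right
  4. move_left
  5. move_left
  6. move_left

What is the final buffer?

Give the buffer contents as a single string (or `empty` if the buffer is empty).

Answer: ecrhhahphdouh

Derivation:
After op 1 (add_cursor(4)): buffer="ecrhapdou" (len 9), cursors c4@4 c1@5 c2@6 c3@9, authorship .........
After op 2 (insert('h')): buffer="ecrhhahphdouh" (len 13), cursors c4@5 c1@7 c2@9 c3@13, authorship ....4.1.2...3
After op 3 (move_right): buffer="ecrhhahphdouh" (len 13), cursors c4@6 c1@8 c2@10 c3@13, authorship ....4.1.2...3
After op 4 (move_left): buffer="ecrhhahphdouh" (len 13), cursors c4@5 c1@7 c2@9 c3@12, authorship ....4.1.2...3
After op 5 (move_left): buffer="ecrhhahphdouh" (len 13), cursors c4@4 c1@6 c2@8 c3@11, authorship ....4.1.2...3
After op 6 (move_left): buffer="ecrhhahphdouh" (len 13), cursors c4@3 c1@5 c2@7 c3@10, authorship ....4.1.2...3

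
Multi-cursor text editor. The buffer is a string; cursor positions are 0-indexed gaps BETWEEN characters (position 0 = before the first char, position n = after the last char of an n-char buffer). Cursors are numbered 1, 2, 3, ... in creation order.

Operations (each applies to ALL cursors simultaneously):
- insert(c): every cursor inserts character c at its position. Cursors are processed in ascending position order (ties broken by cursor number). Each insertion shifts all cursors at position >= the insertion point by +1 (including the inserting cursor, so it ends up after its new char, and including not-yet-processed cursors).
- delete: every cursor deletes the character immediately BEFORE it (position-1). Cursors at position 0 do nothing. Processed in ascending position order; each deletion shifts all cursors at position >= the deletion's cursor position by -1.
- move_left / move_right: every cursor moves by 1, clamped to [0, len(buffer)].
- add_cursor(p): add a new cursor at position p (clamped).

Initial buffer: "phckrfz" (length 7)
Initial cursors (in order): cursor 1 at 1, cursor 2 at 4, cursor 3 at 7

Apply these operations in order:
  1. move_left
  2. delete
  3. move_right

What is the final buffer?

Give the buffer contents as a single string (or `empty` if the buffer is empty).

Answer: phkrz

Derivation:
After op 1 (move_left): buffer="phckrfz" (len 7), cursors c1@0 c2@3 c3@6, authorship .......
After op 2 (delete): buffer="phkrz" (len 5), cursors c1@0 c2@2 c3@4, authorship .....
After op 3 (move_right): buffer="phkrz" (len 5), cursors c1@1 c2@3 c3@5, authorship .....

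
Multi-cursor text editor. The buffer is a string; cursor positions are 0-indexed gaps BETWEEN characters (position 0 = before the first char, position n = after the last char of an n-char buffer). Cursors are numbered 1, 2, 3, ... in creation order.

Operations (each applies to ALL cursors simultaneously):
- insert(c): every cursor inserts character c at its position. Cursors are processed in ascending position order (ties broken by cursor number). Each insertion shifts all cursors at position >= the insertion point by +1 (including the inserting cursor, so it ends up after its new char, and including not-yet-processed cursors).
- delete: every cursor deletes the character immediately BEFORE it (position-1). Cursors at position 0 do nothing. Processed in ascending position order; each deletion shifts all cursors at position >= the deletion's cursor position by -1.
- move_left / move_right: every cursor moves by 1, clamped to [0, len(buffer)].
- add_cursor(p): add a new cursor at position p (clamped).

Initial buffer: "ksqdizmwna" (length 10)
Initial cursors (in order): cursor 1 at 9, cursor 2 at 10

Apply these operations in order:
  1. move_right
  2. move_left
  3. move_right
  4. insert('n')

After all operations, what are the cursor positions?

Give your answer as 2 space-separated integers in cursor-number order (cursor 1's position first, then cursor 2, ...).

After op 1 (move_right): buffer="ksqdizmwna" (len 10), cursors c1@10 c2@10, authorship ..........
After op 2 (move_left): buffer="ksqdizmwna" (len 10), cursors c1@9 c2@9, authorship ..........
After op 3 (move_right): buffer="ksqdizmwna" (len 10), cursors c1@10 c2@10, authorship ..........
After op 4 (insert('n')): buffer="ksqdizmwnann" (len 12), cursors c1@12 c2@12, authorship ..........12

Answer: 12 12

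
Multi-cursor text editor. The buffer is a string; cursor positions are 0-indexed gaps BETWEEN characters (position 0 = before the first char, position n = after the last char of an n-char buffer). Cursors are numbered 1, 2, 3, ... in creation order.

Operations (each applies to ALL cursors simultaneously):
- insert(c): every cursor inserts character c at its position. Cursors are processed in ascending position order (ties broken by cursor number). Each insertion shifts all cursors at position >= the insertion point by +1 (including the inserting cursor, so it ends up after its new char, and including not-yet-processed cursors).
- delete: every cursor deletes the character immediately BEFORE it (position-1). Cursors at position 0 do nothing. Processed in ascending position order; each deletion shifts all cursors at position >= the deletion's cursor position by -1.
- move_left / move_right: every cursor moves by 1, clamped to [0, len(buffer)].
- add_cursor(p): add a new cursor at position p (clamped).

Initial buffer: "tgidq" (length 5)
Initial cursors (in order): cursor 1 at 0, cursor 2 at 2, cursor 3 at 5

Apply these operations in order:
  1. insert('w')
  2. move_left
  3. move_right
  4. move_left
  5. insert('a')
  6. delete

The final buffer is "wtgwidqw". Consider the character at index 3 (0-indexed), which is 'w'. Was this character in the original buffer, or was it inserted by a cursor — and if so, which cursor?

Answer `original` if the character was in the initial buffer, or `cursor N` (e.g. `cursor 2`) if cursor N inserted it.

Answer: cursor 2

Derivation:
After op 1 (insert('w')): buffer="wtgwidqw" (len 8), cursors c1@1 c2@4 c3@8, authorship 1..2...3
After op 2 (move_left): buffer="wtgwidqw" (len 8), cursors c1@0 c2@3 c3@7, authorship 1..2...3
After op 3 (move_right): buffer="wtgwidqw" (len 8), cursors c1@1 c2@4 c3@8, authorship 1..2...3
After op 4 (move_left): buffer="wtgwidqw" (len 8), cursors c1@0 c2@3 c3@7, authorship 1..2...3
After op 5 (insert('a')): buffer="awtgawidqaw" (len 11), cursors c1@1 c2@5 c3@10, authorship 11..22...33
After op 6 (delete): buffer="wtgwidqw" (len 8), cursors c1@0 c2@3 c3@7, authorship 1..2...3
Authorship (.=original, N=cursor N): 1 . . 2 . . . 3
Index 3: author = 2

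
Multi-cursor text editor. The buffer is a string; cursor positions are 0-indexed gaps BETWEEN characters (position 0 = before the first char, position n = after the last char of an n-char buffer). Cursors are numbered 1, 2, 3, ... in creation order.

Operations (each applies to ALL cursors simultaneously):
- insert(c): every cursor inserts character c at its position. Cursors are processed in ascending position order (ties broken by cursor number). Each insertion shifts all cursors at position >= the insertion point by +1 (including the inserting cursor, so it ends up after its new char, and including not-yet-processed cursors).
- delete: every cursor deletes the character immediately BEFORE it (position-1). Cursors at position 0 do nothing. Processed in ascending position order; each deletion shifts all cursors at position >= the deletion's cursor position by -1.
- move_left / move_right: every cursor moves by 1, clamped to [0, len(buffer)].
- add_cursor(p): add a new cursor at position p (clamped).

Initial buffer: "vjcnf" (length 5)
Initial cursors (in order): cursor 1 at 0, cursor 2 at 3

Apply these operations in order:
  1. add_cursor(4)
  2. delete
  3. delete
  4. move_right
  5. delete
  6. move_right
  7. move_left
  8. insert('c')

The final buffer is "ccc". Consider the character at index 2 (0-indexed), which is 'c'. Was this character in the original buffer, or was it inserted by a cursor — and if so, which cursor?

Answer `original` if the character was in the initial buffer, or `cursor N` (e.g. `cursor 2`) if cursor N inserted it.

Answer: cursor 3

Derivation:
After op 1 (add_cursor(4)): buffer="vjcnf" (len 5), cursors c1@0 c2@3 c3@4, authorship .....
After op 2 (delete): buffer="vjf" (len 3), cursors c1@0 c2@2 c3@2, authorship ...
After op 3 (delete): buffer="f" (len 1), cursors c1@0 c2@0 c3@0, authorship .
After op 4 (move_right): buffer="f" (len 1), cursors c1@1 c2@1 c3@1, authorship .
After op 5 (delete): buffer="" (len 0), cursors c1@0 c2@0 c3@0, authorship 
After op 6 (move_right): buffer="" (len 0), cursors c1@0 c2@0 c3@0, authorship 
After op 7 (move_left): buffer="" (len 0), cursors c1@0 c2@0 c3@0, authorship 
After op 8 (insert('c')): buffer="ccc" (len 3), cursors c1@3 c2@3 c3@3, authorship 123
Authorship (.=original, N=cursor N): 1 2 3
Index 2: author = 3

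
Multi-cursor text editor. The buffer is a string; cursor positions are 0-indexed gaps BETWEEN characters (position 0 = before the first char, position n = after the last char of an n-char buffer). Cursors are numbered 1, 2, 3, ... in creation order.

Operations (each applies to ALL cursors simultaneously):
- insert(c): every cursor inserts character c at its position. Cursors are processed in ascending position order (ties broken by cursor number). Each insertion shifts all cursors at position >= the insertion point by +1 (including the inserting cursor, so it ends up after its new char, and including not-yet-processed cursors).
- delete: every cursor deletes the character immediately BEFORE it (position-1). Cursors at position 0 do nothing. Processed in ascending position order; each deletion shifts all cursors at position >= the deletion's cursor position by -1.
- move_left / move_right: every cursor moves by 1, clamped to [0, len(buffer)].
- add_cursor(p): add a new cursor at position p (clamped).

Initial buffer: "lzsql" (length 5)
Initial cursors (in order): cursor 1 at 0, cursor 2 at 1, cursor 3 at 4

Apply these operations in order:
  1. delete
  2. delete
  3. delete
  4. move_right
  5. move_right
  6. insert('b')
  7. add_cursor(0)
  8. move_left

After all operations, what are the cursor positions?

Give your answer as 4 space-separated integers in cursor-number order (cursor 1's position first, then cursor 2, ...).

Answer: 3 3 3 0

Derivation:
After op 1 (delete): buffer="zsl" (len 3), cursors c1@0 c2@0 c3@2, authorship ...
After op 2 (delete): buffer="zl" (len 2), cursors c1@0 c2@0 c3@1, authorship ..
After op 3 (delete): buffer="l" (len 1), cursors c1@0 c2@0 c3@0, authorship .
After op 4 (move_right): buffer="l" (len 1), cursors c1@1 c2@1 c3@1, authorship .
After op 5 (move_right): buffer="l" (len 1), cursors c1@1 c2@1 c3@1, authorship .
After op 6 (insert('b')): buffer="lbbb" (len 4), cursors c1@4 c2@4 c3@4, authorship .123
After op 7 (add_cursor(0)): buffer="lbbb" (len 4), cursors c4@0 c1@4 c2@4 c3@4, authorship .123
After op 8 (move_left): buffer="lbbb" (len 4), cursors c4@0 c1@3 c2@3 c3@3, authorship .123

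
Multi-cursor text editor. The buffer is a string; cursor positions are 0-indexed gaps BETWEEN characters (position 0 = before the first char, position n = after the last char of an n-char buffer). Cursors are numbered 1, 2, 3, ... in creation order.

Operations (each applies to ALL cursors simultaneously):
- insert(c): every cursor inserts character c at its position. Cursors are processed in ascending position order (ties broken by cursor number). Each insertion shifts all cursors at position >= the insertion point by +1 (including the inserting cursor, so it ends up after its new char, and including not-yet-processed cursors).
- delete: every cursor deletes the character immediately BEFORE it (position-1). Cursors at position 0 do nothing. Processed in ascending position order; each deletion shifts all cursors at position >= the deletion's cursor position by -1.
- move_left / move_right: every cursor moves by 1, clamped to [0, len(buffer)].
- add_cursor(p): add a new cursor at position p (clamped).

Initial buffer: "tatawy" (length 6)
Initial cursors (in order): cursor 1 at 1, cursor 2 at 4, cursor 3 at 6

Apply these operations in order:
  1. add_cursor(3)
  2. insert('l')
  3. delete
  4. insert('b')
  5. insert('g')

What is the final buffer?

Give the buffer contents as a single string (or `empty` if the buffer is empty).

Answer: tbgatbgabgwybg

Derivation:
After op 1 (add_cursor(3)): buffer="tatawy" (len 6), cursors c1@1 c4@3 c2@4 c3@6, authorship ......
After op 2 (insert('l')): buffer="tlatlalwyl" (len 10), cursors c1@2 c4@5 c2@7 c3@10, authorship .1..4.2..3
After op 3 (delete): buffer="tatawy" (len 6), cursors c1@1 c4@3 c2@4 c3@6, authorship ......
After op 4 (insert('b')): buffer="tbatbabwyb" (len 10), cursors c1@2 c4@5 c2@7 c3@10, authorship .1..4.2..3
After op 5 (insert('g')): buffer="tbgatbgabgwybg" (len 14), cursors c1@3 c4@7 c2@10 c3@14, authorship .11..44.22..33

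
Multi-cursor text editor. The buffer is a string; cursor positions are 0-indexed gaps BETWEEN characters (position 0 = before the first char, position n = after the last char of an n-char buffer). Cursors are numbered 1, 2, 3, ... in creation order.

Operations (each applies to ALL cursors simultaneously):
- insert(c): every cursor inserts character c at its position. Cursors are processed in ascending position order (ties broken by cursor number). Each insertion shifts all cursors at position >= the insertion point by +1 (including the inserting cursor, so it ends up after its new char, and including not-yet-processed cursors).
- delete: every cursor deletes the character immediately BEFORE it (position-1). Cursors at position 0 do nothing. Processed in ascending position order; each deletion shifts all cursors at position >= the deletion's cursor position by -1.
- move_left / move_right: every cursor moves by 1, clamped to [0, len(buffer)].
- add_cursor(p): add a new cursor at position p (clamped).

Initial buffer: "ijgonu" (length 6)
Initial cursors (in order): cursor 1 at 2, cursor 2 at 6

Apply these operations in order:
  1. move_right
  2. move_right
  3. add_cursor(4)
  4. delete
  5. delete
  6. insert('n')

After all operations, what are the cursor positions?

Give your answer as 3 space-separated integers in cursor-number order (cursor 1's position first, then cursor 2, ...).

Answer: 3 3 3

Derivation:
After op 1 (move_right): buffer="ijgonu" (len 6), cursors c1@3 c2@6, authorship ......
After op 2 (move_right): buffer="ijgonu" (len 6), cursors c1@4 c2@6, authorship ......
After op 3 (add_cursor(4)): buffer="ijgonu" (len 6), cursors c1@4 c3@4 c2@6, authorship ......
After op 4 (delete): buffer="ijn" (len 3), cursors c1@2 c3@2 c2@3, authorship ...
After op 5 (delete): buffer="" (len 0), cursors c1@0 c2@0 c3@0, authorship 
After op 6 (insert('n')): buffer="nnn" (len 3), cursors c1@3 c2@3 c3@3, authorship 123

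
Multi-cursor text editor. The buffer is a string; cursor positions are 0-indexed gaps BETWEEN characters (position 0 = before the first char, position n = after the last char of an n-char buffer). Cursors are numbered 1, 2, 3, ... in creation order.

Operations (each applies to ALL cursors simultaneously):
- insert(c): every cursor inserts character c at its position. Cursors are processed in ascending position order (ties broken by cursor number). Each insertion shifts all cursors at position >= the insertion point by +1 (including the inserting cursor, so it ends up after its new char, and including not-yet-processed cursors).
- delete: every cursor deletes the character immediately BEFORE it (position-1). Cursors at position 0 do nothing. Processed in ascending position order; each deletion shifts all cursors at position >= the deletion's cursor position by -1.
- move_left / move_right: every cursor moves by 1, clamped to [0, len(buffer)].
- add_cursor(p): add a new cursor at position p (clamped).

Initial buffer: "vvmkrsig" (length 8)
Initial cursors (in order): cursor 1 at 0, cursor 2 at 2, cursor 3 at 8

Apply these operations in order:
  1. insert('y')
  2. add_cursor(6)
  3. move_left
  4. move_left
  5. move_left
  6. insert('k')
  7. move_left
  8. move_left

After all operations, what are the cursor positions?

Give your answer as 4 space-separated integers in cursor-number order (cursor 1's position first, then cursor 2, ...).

Answer: 0 1 10 4

Derivation:
After op 1 (insert('y')): buffer="yvvymkrsigy" (len 11), cursors c1@1 c2@4 c3@11, authorship 1..2......3
After op 2 (add_cursor(6)): buffer="yvvymkrsigy" (len 11), cursors c1@1 c2@4 c4@6 c3@11, authorship 1..2......3
After op 3 (move_left): buffer="yvvymkrsigy" (len 11), cursors c1@0 c2@3 c4@5 c3@10, authorship 1..2......3
After op 4 (move_left): buffer="yvvymkrsigy" (len 11), cursors c1@0 c2@2 c4@4 c3@9, authorship 1..2......3
After op 5 (move_left): buffer="yvvymkrsigy" (len 11), cursors c1@0 c2@1 c4@3 c3@8, authorship 1..2......3
After op 6 (insert('k')): buffer="kykvvkymkrskigy" (len 15), cursors c1@1 c2@3 c4@6 c3@12, authorship 112..42....3..3
After op 7 (move_left): buffer="kykvvkymkrskigy" (len 15), cursors c1@0 c2@2 c4@5 c3@11, authorship 112..42....3..3
After op 8 (move_left): buffer="kykvvkymkrskigy" (len 15), cursors c1@0 c2@1 c4@4 c3@10, authorship 112..42....3..3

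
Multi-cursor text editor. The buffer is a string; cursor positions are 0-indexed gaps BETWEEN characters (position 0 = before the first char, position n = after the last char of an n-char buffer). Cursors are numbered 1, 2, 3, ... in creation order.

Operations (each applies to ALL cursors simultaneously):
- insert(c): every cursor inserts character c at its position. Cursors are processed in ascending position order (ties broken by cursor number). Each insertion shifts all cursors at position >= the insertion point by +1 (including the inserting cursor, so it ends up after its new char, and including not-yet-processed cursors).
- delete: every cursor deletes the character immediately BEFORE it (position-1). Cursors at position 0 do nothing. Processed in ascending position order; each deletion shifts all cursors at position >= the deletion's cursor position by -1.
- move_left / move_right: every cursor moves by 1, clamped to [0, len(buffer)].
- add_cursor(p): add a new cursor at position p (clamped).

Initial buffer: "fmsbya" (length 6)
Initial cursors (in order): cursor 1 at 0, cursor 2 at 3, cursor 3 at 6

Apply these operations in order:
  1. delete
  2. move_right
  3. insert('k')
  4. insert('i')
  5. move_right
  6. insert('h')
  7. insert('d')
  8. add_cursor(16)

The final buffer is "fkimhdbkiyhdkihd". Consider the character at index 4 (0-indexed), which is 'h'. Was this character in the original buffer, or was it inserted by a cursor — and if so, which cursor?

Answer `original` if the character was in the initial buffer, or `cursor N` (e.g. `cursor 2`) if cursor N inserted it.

Answer: cursor 1

Derivation:
After op 1 (delete): buffer="fmby" (len 4), cursors c1@0 c2@2 c3@4, authorship ....
After op 2 (move_right): buffer="fmby" (len 4), cursors c1@1 c2@3 c3@4, authorship ....
After op 3 (insert('k')): buffer="fkmbkyk" (len 7), cursors c1@2 c2@5 c3@7, authorship .1..2.3
After op 4 (insert('i')): buffer="fkimbkiyki" (len 10), cursors c1@3 c2@7 c3@10, authorship .11..22.33
After op 5 (move_right): buffer="fkimbkiyki" (len 10), cursors c1@4 c2@8 c3@10, authorship .11..22.33
After op 6 (insert('h')): buffer="fkimhbkiyhkih" (len 13), cursors c1@5 c2@10 c3@13, authorship .11.1.22.2333
After op 7 (insert('d')): buffer="fkimhdbkiyhdkihd" (len 16), cursors c1@6 c2@12 c3@16, authorship .11.11.22.223333
After op 8 (add_cursor(16)): buffer="fkimhdbkiyhdkihd" (len 16), cursors c1@6 c2@12 c3@16 c4@16, authorship .11.11.22.223333
Authorship (.=original, N=cursor N): . 1 1 . 1 1 . 2 2 . 2 2 3 3 3 3
Index 4: author = 1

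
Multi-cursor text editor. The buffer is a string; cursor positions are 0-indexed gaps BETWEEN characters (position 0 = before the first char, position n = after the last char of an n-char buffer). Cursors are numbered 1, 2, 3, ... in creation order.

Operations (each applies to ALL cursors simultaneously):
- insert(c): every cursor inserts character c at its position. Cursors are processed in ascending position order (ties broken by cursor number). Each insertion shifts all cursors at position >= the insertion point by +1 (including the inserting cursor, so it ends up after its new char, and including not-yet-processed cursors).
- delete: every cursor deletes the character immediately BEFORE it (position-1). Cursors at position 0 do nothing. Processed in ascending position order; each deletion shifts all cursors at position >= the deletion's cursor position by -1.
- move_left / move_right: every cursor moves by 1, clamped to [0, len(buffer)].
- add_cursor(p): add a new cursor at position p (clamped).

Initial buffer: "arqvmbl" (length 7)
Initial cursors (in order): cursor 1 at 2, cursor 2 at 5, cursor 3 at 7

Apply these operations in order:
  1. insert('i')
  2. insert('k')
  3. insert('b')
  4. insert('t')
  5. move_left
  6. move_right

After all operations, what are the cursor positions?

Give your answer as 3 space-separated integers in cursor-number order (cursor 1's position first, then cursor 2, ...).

After op 1 (insert('i')): buffer="ariqvmibli" (len 10), cursors c1@3 c2@7 c3@10, authorship ..1...2..3
After op 2 (insert('k')): buffer="arikqvmikblik" (len 13), cursors c1@4 c2@9 c3@13, authorship ..11...22..33
After op 3 (insert('b')): buffer="arikbqvmikbblikb" (len 16), cursors c1@5 c2@11 c3@16, authorship ..111...222..333
After op 4 (insert('t')): buffer="arikbtqvmikbtblikbt" (len 19), cursors c1@6 c2@13 c3@19, authorship ..1111...2222..3333
After op 5 (move_left): buffer="arikbtqvmikbtblikbt" (len 19), cursors c1@5 c2@12 c3@18, authorship ..1111...2222..3333
After op 6 (move_right): buffer="arikbtqvmikbtblikbt" (len 19), cursors c1@6 c2@13 c3@19, authorship ..1111...2222..3333

Answer: 6 13 19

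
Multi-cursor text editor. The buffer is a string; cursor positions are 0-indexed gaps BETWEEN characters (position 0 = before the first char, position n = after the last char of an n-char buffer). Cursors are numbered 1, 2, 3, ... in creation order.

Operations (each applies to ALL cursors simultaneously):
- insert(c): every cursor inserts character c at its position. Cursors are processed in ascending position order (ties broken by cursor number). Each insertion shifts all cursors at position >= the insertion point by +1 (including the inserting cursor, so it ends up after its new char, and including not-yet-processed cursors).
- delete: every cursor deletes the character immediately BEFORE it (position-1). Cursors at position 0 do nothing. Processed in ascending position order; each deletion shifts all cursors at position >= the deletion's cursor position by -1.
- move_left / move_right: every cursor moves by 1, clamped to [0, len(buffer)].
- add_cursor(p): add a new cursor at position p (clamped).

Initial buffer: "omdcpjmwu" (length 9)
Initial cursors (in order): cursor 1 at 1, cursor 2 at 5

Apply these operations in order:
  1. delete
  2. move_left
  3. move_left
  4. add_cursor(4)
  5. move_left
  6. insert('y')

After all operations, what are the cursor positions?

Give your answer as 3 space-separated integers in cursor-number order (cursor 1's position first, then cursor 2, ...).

After op 1 (delete): buffer="mdcjmwu" (len 7), cursors c1@0 c2@3, authorship .......
After op 2 (move_left): buffer="mdcjmwu" (len 7), cursors c1@0 c2@2, authorship .......
After op 3 (move_left): buffer="mdcjmwu" (len 7), cursors c1@0 c2@1, authorship .......
After op 4 (add_cursor(4)): buffer="mdcjmwu" (len 7), cursors c1@0 c2@1 c3@4, authorship .......
After op 5 (move_left): buffer="mdcjmwu" (len 7), cursors c1@0 c2@0 c3@3, authorship .......
After op 6 (insert('y')): buffer="yymdcyjmwu" (len 10), cursors c1@2 c2@2 c3@6, authorship 12...3....

Answer: 2 2 6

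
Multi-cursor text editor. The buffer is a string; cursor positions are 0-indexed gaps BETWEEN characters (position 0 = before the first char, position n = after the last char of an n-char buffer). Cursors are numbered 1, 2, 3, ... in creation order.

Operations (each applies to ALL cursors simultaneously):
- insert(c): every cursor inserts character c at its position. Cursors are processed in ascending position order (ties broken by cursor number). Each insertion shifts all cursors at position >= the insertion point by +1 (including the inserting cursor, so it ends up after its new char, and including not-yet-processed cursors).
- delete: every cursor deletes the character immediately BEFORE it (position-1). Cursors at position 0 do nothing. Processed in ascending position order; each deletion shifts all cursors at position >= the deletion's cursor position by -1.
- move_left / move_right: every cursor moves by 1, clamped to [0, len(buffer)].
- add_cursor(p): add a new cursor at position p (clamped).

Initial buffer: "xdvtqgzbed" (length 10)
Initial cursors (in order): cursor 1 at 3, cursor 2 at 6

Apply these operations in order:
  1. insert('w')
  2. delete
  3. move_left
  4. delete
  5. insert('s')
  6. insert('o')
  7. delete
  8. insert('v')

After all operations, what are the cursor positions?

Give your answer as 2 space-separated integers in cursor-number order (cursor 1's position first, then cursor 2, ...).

After op 1 (insert('w')): buffer="xdvwtqgwzbed" (len 12), cursors c1@4 c2@8, authorship ...1...2....
After op 2 (delete): buffer="xdvtqgzbed" (len 10), cursors c1@3 c2@6, authorship ..........
After op 3 (move_left): buffer="xdvtqgzbed" (len 10), cursors c1@2 c2@5, authorship ..........
After op 4 (delete): buffer="xvtgzbed" (len 8), cursors c1@1 c2@3, authorship ........
After op 5 (insert('s')): buffer="xsvtsgzbed" (len 10), cursors c1@2 c2@5, authorship .1..2.....
After op 6 (insert('o')): buffer="xsovtsogzbed" (len 12), cursors c1@3 c2@7, authorship .11..22.....
After op 7 (delete): buffer="xsvtsgzbed" (len 10), cursors c1@2 c2@5, authorship .1..2.....
After op 8 (insert('v')): buffer="xsvvtsvgzbed" (len 12), cursors c1@3 c2@7, authorship .11..22.....

Answer: 3 7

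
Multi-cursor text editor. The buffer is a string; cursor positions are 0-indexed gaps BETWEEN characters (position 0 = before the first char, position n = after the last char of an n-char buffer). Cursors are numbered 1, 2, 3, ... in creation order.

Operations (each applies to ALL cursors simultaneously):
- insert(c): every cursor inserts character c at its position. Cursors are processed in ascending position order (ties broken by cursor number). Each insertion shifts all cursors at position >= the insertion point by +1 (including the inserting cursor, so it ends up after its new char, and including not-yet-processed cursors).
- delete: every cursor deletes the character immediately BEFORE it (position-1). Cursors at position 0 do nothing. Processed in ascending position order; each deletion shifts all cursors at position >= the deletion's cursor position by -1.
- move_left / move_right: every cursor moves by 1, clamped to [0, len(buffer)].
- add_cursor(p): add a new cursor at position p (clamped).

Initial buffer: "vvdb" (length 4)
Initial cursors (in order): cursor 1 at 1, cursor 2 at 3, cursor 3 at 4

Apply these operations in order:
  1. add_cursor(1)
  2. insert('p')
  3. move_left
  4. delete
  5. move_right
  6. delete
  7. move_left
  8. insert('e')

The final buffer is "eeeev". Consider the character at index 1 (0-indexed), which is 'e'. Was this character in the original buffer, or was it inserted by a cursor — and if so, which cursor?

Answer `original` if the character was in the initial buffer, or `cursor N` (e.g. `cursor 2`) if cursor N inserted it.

After op 1 (add_cursor(1)): buffer="vvdb" (len 4), cursors c1@1 c4@1 c2@3 c3@4, authorship ....
After op 2 (insert('p')): buffer="vppvdpbp" (len 8), cursors c1@3 c4@3 c2@6 c3@8, authorship .14..2.3
After op 3 (move_left): buffer="vppvdpbp" (len 8), cursors c1@2 c4@2 c2@5 c3@7, authorship .14..2.3
After op 4 (delete): buffer="pvpp" (len 4), cursors c1@0 c4@0 c2@2 c3@3, authorship 4.23
After op 5 (move_right): buffer="pvpp" (len 4), cursors c1@1 c4@1 c2@3 c3@4, authorship 4.23
After op 6 (delete): buffer="v" (len 1), cursors c1@0 c4@0 c2@1 c3@1, authorship .
After op 7 (move_left): buffer="v" (len 1), cursors c1@0 c2@0 c3@0 c4@0, authorship .
After op 8 (insert('e')): buffer="eeeev" (len 5), cursors c1@4 c2@4 c3@4 c4@4, authorship 1234.
Authorship (.=original, N=cursor N): 1 2 3 4 .
Index 1: author = 2

Answer: cursor 2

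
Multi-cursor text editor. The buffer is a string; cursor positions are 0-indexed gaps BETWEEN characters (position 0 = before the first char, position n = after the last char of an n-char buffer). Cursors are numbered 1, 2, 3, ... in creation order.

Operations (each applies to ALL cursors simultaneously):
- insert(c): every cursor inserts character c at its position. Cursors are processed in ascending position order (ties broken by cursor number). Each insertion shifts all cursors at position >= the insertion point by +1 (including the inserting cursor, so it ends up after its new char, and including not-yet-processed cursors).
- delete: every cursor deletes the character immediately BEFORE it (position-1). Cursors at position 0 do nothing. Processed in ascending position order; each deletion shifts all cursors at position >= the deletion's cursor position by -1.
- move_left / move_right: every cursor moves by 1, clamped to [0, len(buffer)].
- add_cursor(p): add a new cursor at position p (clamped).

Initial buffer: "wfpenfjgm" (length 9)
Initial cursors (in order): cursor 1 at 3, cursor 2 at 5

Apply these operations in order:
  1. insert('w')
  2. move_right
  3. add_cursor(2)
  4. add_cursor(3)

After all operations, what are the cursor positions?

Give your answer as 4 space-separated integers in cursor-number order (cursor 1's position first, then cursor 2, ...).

Answer: 5 8 2 3

Derivation:
After op 1 (insert('w')): buffer="wfpwenwfjgm" (len 11), cursors c1@4 c2@7, authorship ...1..2....
After op 2 (move_right): buffer="wfpwenwfjgm" (len 11), cursors c1@5 c2@8, authorship ...1..2....
After op 3 (add_cursor(2)): buffer="wfpwenwfjgm" (len 11), cursors c3@2 c1@5 c2@8, authorship ...1..2....
After op 4 (add_cursor(3)): buffer="wfpwenwfjgm" (len 11), cursors c3@2 c4@3 c1@5 c2@8, authorship ...1..2....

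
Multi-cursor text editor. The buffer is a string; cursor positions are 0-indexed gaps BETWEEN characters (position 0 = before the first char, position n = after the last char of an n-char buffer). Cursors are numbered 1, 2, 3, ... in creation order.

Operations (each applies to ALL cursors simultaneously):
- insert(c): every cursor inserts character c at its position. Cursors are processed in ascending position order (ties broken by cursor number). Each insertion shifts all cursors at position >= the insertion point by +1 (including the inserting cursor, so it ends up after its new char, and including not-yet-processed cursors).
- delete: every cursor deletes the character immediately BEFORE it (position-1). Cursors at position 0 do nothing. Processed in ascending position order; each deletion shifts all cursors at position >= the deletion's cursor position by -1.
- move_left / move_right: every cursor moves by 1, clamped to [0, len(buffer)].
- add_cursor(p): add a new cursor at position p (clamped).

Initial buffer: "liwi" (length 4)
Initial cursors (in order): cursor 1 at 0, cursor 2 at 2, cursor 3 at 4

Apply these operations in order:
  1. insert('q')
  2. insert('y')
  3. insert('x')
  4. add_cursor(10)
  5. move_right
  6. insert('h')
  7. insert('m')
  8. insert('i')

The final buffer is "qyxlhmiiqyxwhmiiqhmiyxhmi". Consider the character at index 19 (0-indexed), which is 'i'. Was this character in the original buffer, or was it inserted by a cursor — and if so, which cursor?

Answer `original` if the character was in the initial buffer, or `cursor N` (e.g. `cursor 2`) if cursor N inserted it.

Answer: cursor 4

Derivation:
After op 1 (insert('q')): buffer="qliqwiq" (len 7), cursors c1@1 c2@4 c3@7, authorship 1..2..3
After op 2 (insert('y')): buffer="qyliqywiqy" (len 10), cursors c1@2 c2@6 c3@10, authorship 11..22..33
After op 3 (insert('x')): buffer="qyxliqyxwiqyx" (len 13), cursors c1@3 c2@8 c3@13, authorship 111..222..333
After op 4 (add_cursor(10)): buffer="qyxliqyxwiqyx" (len 13), cursors c1@3 c2@8 c4@10 c3@13, authorship 111..222..333
After op 5 (move_right): buffer="qyxliqyxwiqyx" (len 13), cursors c1@4 c2@9 c4@11 c3@13, authorship 111..222..333
After op 6 (insert('h')): buffer="qyxlhiqyxwhiqhyxh" (len 17), cursors c1@5 c2@11 c4@14 c3@17, authorship 111.1.222.2.34333
After op 7 (insert('m')): buffer="qyxlhmiqyxwhmiqhmyxhm" (len 21), cursors c1@6 c2@13 c4@17 c3@21, authorship 111.11.222.22.3443333
After op 8 (insert('i')): buffer="qyxlhmiiqyxwhmiiqhmiyxhmi" (len 25), cursors c1@7 c2@15 c4@20 c3@25, authorship 111.111.222.222.344433333
Authorship (.=original, N=cursor N): 1 1 1 . 1 1 1 . 2 2 2 . 2 2 2 . 3 4 4 4 3 3 3 3 3
Index 19: author = 4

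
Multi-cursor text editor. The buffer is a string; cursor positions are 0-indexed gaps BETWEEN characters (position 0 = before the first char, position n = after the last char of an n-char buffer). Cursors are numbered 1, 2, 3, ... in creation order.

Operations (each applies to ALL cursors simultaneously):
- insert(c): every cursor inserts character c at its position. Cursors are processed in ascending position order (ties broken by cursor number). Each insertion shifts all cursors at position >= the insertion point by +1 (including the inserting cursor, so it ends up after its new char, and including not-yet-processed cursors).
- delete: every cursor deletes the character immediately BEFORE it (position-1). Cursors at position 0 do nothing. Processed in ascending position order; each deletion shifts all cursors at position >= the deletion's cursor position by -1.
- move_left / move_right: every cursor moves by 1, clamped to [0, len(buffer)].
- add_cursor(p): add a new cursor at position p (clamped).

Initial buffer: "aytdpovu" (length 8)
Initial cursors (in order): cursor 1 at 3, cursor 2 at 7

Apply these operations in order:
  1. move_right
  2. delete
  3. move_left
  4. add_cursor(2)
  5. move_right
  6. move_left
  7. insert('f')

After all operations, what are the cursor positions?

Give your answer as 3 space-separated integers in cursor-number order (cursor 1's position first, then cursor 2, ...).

Answer: 4 8 4

Derivation:
After op 1 (move_right): buffer="aytdpovu" (len 8), cursors c1@4 c2@8, authorship ........
After op 2 (delete): buffer="aytpov" (len 6), cursors c1@3 c2@6, authorship ......
After op 3 (move_left): buffer="aytpov" (len 6), cursors c1@2 c2@5, authorship ......
After op 4 (add_cursor(2)): buffer="aytpov" (len 6), cursors c1@2 c3@2 c2@5, authorship ......
After op 5 (move_right): buffer="aytpov" (len 6), cursors c1@3 c3@3 c2@6, authorship ......
After op 6 (move_left): buffer="aytpov" (len 6), cursors c1@2 c3@2 c2@5, authorship ......
After op 7 (insert('f')): buffer="ayfftpofv" (len 9), cursors c1@4 c3@4 c2@8, authorship ..13...2.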